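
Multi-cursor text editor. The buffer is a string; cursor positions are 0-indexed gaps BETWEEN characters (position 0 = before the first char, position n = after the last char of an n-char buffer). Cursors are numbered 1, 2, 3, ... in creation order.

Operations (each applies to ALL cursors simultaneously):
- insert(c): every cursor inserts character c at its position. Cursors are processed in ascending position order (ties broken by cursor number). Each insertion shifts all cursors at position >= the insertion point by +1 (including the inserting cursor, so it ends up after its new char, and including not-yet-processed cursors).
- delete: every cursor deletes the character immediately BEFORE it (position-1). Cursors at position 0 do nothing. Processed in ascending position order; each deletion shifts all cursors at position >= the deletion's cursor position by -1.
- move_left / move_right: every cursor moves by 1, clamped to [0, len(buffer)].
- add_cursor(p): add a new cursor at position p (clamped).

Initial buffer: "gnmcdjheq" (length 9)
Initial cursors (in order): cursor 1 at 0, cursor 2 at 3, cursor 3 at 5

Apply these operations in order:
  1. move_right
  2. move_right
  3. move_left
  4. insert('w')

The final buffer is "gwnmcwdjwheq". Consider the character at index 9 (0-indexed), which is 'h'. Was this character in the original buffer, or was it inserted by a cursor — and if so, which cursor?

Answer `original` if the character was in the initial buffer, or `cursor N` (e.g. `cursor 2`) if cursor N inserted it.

Answer: original

Derivation:
After op 1 (move_right): buffer="gnmcdjheq" (len 9), cursors c1@1 c2@4 c3@6, authorship .........
After op 2 (move_right): buffer="gnmcdjheq" (len 9), cursors c1@2 c2@5 c3@7, authorship .........
After op 3 (move_left): buffer="gnmcdjheq" (len 9), cursors c1@1 c2@4 c3@6, authorship .........
After op 4 (insert('w')): buffer="gwnmcwdjwheq" (len 12), cursors c1@2 c2@6 c3@9, authorship .1...2..3...
Authorship (.=original, N=cursor N): . 1 . . . 2 . . 3 . . .
Index 9: author = original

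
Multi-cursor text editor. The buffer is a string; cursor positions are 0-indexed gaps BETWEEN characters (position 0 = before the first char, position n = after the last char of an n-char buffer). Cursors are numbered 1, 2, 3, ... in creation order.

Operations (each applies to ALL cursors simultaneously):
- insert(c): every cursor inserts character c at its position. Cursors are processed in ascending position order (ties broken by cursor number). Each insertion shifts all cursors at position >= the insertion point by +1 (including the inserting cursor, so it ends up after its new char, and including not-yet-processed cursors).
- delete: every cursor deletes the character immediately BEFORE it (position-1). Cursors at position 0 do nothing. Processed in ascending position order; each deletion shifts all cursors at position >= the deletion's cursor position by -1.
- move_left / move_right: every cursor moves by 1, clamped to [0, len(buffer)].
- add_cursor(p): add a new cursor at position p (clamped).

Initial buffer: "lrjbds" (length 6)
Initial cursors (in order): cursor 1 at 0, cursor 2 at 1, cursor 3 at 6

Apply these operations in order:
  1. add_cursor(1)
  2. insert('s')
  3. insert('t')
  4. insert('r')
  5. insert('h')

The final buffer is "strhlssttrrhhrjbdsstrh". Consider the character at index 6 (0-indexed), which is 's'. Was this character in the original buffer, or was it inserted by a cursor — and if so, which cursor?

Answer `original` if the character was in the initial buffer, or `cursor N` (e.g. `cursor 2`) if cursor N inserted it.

Answer: cursor 4

Derivation:
After op 1 (add_cursor(1)): buffer="lrjbds" (len 6), cursors c1@0 c2@1 c4@1 c3@6, authorship ......
After op 2 (insert('s')): buffer="slssrjbdss" (len 10), cursors c1@1 c2@4 c4@4 c3@10, authorship 1.24.....3
After op 3 (insert('t')): buffer="stlssttrjbdsst" (len 14), cursors c1@2 c2@7 c4@7 c3@14, authorship 11.2424.....33
After op 4 (insert('r')): buffer="strlssttrrrjbdsstr" (len 18), cursors c1@3 c2@10 c4@10 c3@18, authorship 111.242424.....333
After op 5 (insert('h')): buffer="strhlssttrrhhrjbdsstrh" (len 22), cursors c1@4 c2@13 c4@13 c3@22, authorship 1111.24242424.....3333
Authorship (.=original, N=cursor N): 1 1 1 1 . 2 4 2 4 2 4 2 4 . . . . . 3 3 3 3
Index 6: author = 4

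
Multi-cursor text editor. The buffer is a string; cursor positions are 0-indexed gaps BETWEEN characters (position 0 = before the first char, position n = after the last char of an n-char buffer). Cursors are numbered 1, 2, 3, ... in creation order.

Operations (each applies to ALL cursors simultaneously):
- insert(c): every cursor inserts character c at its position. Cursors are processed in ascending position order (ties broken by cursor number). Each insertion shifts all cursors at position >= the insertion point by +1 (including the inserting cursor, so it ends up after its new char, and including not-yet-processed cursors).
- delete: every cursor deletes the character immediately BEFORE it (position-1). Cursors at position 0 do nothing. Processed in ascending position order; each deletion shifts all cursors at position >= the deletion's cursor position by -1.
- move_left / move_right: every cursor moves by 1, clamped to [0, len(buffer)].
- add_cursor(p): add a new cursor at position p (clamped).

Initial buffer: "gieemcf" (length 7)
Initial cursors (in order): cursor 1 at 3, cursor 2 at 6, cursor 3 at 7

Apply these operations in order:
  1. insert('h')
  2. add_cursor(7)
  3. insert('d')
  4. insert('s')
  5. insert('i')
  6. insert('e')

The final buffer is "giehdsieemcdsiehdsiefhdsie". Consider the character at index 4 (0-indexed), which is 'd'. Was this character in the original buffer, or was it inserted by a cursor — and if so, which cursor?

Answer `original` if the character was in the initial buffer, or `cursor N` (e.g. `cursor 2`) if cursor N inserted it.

After op 1 (insert('h')): buffer="giehemchfh" (len 10), cursors c1@4 c2@8 c3@10, authorship ...1...2.3
After op 2 (add_cursor(7)): buffer="giehemchfh" (len 10), cursors c1@4 c4@7 c2@8 c3@10, authorship ...1...2.3
After op 3 (insert('d')): buffer="giehdemcdhdfhd" (len 14), cursors c1@5 c4@9 c2@11 c3@14, authorship ...11...422.33
After op 4 (insert('s')): buffer="giehdsemcdshdsfhds" (len 18), cursors c1@6 c4@11 c2@14 c3@18, authorship ...111...44222.333
After op 5 (insert('i')): buffer="giehdsiemcdsihdsifhdsi" (len 22), cursors c1@7 c4@13 c2@17 c3@22, authorship ...1111...4442222.3333
After op 6 (insert('e')): buffer="giehdsieemcdsiehdsiefhdsie" (len 26), cursors c1@8 c4@15 c2@20 c3@26, authorship ...11111...444422222.33333
Authorship (.=original, N=cursor N): . . . 1 1 1 1 1 . . . 4 4 4 4 2 2 2 2 2 . 3 3 3 3 3
Index 4: author = 1

Answer: cursor 1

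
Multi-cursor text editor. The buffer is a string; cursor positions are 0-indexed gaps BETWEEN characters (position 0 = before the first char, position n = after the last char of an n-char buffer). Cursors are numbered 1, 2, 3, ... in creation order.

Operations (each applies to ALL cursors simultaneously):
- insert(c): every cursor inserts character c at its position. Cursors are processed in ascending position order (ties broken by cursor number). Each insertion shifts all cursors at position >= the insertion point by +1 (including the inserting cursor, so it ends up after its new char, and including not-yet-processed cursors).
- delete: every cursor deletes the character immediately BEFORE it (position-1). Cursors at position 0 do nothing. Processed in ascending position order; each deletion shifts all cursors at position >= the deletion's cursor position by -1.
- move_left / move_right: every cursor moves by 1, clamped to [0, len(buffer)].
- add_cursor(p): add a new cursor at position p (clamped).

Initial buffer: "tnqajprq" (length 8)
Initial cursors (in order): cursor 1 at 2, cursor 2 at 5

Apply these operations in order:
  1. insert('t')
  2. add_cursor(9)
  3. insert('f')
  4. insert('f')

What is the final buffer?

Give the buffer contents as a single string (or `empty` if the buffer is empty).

Answer: tntffqajtffprffq

Derivation:
After op 1 (insert('t')): buffer="tntqajtprq" (len 10), cursors c1@3 c2@7, authorship ..1...2...
After op 2 (add_cursor(9)): buffer="tntqajtprq" (len 10), cursors c1@3 c2@7 c3@9, authorship ..1...2...
After op 3 (insert('f')): buffer="tntfqajtfprfq" (len 13), cursors c1@4 c2@9 c3@12, authorship ..11...22..3.
After op 4 (insert('f')): buffer="tntffqajtffprffq" (len 16), cursors c1@5 c2@11 c3@15, authorship ..111...222..33.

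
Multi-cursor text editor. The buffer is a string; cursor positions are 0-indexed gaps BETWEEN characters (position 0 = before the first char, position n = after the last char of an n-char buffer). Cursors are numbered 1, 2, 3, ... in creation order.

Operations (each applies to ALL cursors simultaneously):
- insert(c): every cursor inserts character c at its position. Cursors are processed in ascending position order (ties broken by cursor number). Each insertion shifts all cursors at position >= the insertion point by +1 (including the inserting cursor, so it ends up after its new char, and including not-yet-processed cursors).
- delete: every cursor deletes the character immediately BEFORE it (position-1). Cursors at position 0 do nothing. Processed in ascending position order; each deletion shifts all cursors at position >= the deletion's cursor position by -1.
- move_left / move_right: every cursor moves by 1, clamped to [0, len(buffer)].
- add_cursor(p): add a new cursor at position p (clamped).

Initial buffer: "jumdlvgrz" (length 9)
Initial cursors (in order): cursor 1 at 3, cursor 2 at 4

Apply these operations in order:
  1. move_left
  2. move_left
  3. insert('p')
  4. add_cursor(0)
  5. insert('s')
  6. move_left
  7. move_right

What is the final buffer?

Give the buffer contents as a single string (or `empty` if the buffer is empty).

Answer: sjpsupsmdlvgrz

Derivation:
After op 1 (move_left): buffer="jumdlvgrz" (len 9), cursors c1@2 c2@3, authorship .........
After op 2 (move_left): buffer="jumdlvgrz" (len 9), cursors c1@1 c2@2, authorship .........
After op 3 (insert('p')): buffer="jpupmdlvgrz" (len 11), cursors c1@2 c2@4, authorship .1.2.......
After op 4 (add_cursor(0)): buffer="jpupmdlvgrz" (len 11), cursors c3@0 c1@2 c2@4, authorship .1.2.......
After op 5 (insert('s')): buffer="sjpsupsmdlvgrz" (len 14), cursors c3@1 c1@4 c2@7, authorship 3.11.22.......
After op 6 (move_left): buffer="sjpsupsmdlvgrz" (len 14), cursors c3@0 c1@3 c2@6, authorship 3.11.22.......
After op 7 (move_right): buffer="sjpsupsmdlvgrz" (len 14), cursors c3@1 c1@4 c2@7, authorship 3.11.22.......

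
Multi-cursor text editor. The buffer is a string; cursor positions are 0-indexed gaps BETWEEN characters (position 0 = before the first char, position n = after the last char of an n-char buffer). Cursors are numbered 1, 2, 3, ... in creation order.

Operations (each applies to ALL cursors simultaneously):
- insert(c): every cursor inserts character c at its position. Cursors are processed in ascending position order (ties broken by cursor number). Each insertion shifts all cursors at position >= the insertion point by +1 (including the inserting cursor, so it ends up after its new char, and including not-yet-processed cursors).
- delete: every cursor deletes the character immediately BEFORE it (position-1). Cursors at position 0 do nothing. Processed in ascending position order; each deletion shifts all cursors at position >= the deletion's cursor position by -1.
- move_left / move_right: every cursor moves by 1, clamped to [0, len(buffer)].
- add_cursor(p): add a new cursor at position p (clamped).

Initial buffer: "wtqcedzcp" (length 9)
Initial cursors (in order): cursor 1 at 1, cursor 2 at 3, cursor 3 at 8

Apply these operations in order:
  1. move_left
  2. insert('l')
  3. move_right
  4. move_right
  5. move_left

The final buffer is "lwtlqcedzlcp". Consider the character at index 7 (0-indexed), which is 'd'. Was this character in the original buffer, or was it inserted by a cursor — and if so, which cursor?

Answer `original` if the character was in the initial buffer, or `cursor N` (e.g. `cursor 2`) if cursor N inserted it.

Answer: original

Derivation:
After op 1 (move_left): buffer="wtqcedzcp" (len 9), cursors c1@0 c2@2 c3@7, authorship .........
After op 2 (insert('l')): buffer="lwtlqcedzlcp" (len 12), cursors c1@1 c2@4 c3@10, authorship 1..2.....3..
After op 3 (move_right): buffer="lwtlqcedzlcp" (len 12), cursors c1@2 c2@5 c3@11, authorship 1..2.....3..
After op 4 (move_right): buffer="lwtlqcedzlcp" (len 12), cursors c1@3 c2@6 c3@12, authorship 1..2.....3..
After op 5 (move_left): buffer="lwtlqcedzlcp" (len 12), cursors c1@2 c2@5 c3@11, authorship 1..2.....3..
Authorship (.=original, N=cursor N): 1 . . 2 . . . . . 3 . .
Index 7: author = original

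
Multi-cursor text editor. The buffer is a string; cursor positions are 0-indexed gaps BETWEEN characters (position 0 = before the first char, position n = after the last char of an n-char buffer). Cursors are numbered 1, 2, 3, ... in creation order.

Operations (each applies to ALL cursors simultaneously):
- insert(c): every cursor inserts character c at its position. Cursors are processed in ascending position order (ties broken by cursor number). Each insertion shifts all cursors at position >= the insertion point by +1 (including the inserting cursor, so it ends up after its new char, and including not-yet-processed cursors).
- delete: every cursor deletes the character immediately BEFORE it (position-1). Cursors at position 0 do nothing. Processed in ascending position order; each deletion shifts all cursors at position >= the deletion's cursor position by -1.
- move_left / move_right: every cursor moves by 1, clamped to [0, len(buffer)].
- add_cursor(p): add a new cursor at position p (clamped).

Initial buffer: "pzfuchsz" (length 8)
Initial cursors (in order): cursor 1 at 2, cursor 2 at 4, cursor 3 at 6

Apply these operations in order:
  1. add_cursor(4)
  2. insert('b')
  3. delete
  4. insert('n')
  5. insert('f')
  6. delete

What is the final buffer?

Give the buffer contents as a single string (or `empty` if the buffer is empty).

After op 1 (add_cursor(4)): buffer="pzfuchsz" (len 8), cursors c1@2 c2@4 c4@4 c3@6, authorship ........
After op 2 (insert('b')): buffer="pzbfubbchbsz" (len 12), cursors c1@3 c2@7 c4@7 c3@10, authorship ..1..24..3..
After op 3 (delete): buffer="pzfuchsz" (len 8), cursors c1@2 c2@4 c4@4 c3@6, authorship ........
After op 4 (insert('n')): buffer="pznfunnchnsz" (len 12), cursors c1@3 c2@7 c4@7 c3@10, authorship ..1..24..3..
After op 5 (insert('f')): buffer="pznffunnffchnfsz" (len 16), cursors c1@4 c2@10 c4@10 c3@14, authorship ..11..2424..33..
After op 6 (delete): buffer="pznfunnchnsz" (len 12), cursors c1@3 c2@7 c4@7 c3@10, authorship ..1..24..3..

Answer: pznfunnchnsz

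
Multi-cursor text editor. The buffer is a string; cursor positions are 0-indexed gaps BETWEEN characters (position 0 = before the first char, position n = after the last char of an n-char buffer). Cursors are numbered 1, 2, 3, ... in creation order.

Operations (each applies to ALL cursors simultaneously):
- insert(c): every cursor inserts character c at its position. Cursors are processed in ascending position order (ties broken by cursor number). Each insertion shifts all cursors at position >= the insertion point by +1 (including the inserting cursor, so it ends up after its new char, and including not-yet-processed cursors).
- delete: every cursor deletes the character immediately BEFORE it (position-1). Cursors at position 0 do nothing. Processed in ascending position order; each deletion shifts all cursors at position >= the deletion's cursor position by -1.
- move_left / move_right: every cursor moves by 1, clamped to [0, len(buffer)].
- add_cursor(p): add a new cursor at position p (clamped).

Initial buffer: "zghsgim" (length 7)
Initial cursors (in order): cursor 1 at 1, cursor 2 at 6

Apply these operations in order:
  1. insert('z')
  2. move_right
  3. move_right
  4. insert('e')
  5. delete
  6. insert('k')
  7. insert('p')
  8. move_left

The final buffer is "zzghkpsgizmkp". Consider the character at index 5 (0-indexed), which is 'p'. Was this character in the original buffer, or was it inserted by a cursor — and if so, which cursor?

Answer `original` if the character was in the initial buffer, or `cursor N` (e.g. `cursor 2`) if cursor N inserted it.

After op 1 (insert('z')): buffer="zzghsgizm" (len 9), cursors c1@2 c2@8, authorship .1.....2.
After op 2 (move_right): buffer="zzghsgizm" (len 9), cursors c1@3 c2@9, authorship .1.....2.
After op 3 (move_right): buffer="zzghsgizm" (len 9), cursors c1@4 c2@9, authorship .1.....2.
After op 4 (insert('e')): buffer="zzghesgizme" (len 11), cursors c1@5 c2@11, authorship .1..1...2.2
After op 5 (delete): buffer="zzghsgizm" (len 9), cursors c1@4 c2@9, authorship .1.....2.
After op 6 (insert('k')): buffer="zzghksgizmk" (len 11), cursors c1@5 c2@11, authorship .1..1...2.2
After op 7 (insert('p')): buffer="zzghkpsgizmkp" (len 13), cursors c1@6 c2@13, authorship .1..11...2.22
After op 8 (move_left): buffer="zzghkpsgizmkp" (len 13), cursors c1@5 c2@12, authorship .1..11...2.22
Authorship (.=original, N=cursor N): . 1 . . 1 1 . . . 2 . 2 2
Index 5: author = 1

Answer: cursor 1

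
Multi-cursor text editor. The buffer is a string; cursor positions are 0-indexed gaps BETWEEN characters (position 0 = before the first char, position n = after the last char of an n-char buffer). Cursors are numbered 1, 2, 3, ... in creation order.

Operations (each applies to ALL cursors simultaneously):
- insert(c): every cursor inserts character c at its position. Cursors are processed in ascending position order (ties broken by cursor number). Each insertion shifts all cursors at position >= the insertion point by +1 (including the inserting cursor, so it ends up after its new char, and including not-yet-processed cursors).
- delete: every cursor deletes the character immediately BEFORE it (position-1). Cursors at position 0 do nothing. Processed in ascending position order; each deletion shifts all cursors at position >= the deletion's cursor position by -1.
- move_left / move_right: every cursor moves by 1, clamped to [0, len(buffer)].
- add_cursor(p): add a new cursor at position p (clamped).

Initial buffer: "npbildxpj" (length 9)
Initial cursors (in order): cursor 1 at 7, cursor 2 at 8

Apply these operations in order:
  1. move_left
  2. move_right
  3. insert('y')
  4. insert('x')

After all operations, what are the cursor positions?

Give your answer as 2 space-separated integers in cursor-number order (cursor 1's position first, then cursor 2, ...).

After op 1 (move_left): buffer="npbildxpj" (len 9), cursors c1@6 c2@7, authorship .........
After op 2 (move_right): buffer="npbildxpj" (len 9), cursors c1@7 c2@8, authorship .........
After op 3 (insert('y')): buffer="npbildxypyj" (len 11), cursors c1@8 c2@10, authorship .......1.2.
After op 4 (insert('x')): buffer="npbildxyxpyxj" (len 13), cursors c1@9 c2@12, authorship .......11.22.

Answer: 9 12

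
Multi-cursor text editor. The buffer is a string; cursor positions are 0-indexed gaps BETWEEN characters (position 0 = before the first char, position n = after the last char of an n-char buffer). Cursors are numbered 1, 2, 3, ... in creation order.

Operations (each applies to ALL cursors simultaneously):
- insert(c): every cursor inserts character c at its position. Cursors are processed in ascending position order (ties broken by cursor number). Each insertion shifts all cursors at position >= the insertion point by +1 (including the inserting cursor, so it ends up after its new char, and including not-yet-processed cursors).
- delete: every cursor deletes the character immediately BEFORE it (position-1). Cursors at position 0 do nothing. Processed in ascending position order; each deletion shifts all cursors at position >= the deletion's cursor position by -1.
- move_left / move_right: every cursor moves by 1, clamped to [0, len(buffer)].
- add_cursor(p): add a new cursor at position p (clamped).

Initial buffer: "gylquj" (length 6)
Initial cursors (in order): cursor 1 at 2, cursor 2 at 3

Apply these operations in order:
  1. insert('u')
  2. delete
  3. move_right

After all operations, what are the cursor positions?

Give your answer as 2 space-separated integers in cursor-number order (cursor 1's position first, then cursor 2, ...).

Answer: 3 4

Derivation:
After op 1 (insert('u')): buffer="gyuluquj" (len 8), cursors c1@3 c2@5, authorship ..1.2...
After op 2 (delete): buffer="gylquj" (len 6), cursors c1@2 c2@3, authorship ......
After op 3 (move_right): buffer="gylquj" (len 6), cursors c1@3 c2@4, authorship ......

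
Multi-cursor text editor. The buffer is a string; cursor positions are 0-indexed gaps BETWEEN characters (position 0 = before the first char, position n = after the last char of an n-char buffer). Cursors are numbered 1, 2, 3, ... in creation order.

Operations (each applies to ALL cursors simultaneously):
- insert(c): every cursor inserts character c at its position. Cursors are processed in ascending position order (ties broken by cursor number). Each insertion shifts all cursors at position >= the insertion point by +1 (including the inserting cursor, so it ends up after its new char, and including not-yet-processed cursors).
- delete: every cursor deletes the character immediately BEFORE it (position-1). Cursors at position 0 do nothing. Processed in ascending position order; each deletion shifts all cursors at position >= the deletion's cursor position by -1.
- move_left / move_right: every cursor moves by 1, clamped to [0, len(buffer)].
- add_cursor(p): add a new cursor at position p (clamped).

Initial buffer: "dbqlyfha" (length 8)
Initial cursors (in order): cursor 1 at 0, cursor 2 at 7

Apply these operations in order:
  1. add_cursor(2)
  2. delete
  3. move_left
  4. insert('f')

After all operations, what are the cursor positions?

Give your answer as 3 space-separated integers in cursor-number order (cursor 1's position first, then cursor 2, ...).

After op 1 (add_cursor(2)): buffer="dbqlyfha" (len 8), cursors c1@0 c3@2 c2@7, authorship ........
After op 2 (delete): buffer="dqlyfa" (len 6), cursors c1@0 c3@1 c2@5, authorship ......
After op 3 (move_left): buffer="dqlyfa" (len 6), cursors c1@0 c3@0 c2@4, authorship ......
After op 4 (insert('f')): buffer="ffdqlyffa" (len 9), cursors c1@2 c3@2 c2@7, authorship 13....2..

Answer: 2 7 2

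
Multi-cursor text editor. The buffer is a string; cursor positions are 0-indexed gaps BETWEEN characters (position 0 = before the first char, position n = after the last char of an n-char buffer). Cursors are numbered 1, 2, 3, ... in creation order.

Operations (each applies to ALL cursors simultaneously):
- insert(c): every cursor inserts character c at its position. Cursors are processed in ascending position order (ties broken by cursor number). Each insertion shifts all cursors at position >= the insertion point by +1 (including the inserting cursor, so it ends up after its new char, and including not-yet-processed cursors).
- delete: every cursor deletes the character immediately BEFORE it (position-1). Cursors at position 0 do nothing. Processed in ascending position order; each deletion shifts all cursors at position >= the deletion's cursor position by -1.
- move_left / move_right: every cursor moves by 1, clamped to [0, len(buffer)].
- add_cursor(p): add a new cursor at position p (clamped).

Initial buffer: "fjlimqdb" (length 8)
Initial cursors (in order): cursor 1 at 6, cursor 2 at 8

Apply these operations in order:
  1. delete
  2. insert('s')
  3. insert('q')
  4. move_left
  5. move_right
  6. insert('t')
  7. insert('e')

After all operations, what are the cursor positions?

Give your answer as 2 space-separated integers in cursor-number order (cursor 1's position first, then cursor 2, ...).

Answer: 9 14

Derivation:
After op 1 (delete): buffer="fjlimd" (len 6), cursors c1@5 c2@6, authorship ......
After op 2 (insert('s')): buffer="fjlimsds" (len 8), cursors c1@6 c2@8, authorship .....1.2
After op 3 (insert('q')): buffer="fjlimsqdsq" (len 10), cursors c1@7 c2@10, authorship .....11.22
After op 4 (move_left): buffer="fjlimsqdsq" (len 10), cursors c1@6 c2@9, authorship .....11.22
After op 5 (move_right): buffer="fjlimsqdsq" (len 10), cursors c1@7 c2@10, authorship .....11.22
After op 6 (insert('t')): buffer="fjlimsqtdsqt" (len 12), cursors c1@8 c2@12, authorship .....111.222
After op 7 (insert('e')): buffer="fjlimsqtedsqte" (len 14), cursors c1@9 c2@14, authorship .....1111.2222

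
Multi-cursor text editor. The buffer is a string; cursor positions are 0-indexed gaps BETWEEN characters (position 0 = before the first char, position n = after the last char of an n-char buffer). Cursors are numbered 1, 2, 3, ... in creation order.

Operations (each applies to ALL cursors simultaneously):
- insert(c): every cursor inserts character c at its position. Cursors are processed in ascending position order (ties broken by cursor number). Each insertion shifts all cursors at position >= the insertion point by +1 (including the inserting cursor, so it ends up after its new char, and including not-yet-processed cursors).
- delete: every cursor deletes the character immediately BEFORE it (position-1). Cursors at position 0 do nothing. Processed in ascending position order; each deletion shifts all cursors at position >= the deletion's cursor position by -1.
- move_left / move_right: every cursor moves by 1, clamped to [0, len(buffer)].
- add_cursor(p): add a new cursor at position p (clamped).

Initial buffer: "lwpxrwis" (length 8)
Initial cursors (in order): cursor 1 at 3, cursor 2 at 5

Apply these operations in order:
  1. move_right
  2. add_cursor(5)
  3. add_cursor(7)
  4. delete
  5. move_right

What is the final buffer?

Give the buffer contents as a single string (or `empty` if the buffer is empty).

Answer: lwps

Derivation:
After op 1 (move_right): buffer="lwpxrwis" (len 8), cursors c1@4 c2@6, authorship ........
After op 2 (add_cursor(5)): buffer="lwpxrwis" (len 8), cursors c1@4 c3@5 c2@6, authorship ........
After op 3 (add_cursor(7)): buffer="lwpxrwis" (len 8), cursors c1@4 c3@5 c2@6 c4@7, authorship ........
After op 4 (delete): buffer="lwps" (len 4), cursors c1@3 c2@3 c3@3 c4@3, authorship ....
After op 5 (move_right): buffer="lwps" (len 4), cursors c1@4 c2@4 c3@4 c4@4, authorship ....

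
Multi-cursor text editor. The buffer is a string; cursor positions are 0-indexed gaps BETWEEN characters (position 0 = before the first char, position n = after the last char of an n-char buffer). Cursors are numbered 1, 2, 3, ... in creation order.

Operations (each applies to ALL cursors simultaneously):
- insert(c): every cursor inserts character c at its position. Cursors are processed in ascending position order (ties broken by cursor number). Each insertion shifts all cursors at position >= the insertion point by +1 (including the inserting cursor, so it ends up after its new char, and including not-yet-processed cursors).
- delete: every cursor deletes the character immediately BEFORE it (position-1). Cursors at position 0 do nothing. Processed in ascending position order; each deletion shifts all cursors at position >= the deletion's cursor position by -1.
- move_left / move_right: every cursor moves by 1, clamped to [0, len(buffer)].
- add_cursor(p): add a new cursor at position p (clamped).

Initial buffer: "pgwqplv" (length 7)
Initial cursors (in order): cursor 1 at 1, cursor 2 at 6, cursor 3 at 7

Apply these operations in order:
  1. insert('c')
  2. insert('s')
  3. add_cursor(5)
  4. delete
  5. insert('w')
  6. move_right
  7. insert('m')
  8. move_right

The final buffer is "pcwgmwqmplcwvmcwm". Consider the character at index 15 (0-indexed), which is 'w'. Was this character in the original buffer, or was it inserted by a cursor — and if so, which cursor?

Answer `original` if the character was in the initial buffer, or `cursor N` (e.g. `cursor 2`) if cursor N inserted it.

After op 1 (insert('c')): buffer="pcgwqplcvc" (len 10), cursors c1@2 c2@8 c3@10, authorship .1.....2.3
After op 2 (insert('s')): buffer="pcsgwqplcsvcs" (len 13), cursors c1@3 c2@10 c3@13, authorship .11.....22.33
After op 3 (add_cursor(5)): buffer="pcsgwqplcsvcs" (len 13), cursors c1@3 c4@5 c2@10 c3@13, authorship .11.....22.33
After op 4 (delete): buffer="pcgqplcvc" (len 9), cursors c1@2 c4@3 c2@7 c3@9, authorship .1....2.3
After op 5 (insert('w')): buffer="pcwgwqplcwvcw" (len 13), cursors c1@3 c4@5 c2@10 c3@13, authorship .11.4...22.33
After op 6 (move_right): buffer="pcwgwqplcwvcw" (len 13), cursors c1@4 c4@6 c2@11 c3@13, authorship .11.4...22.33
After op 7 (insert('m')): buffer="pcwgmwqmplcwvmcwm" (len 17), cursors c1@5 c4@8 c2@14 c3@17, authorship .11.14.4..22.2333
After op 8 (move_right): buffer="pcwgmwqmplcwvmcwm" (len 17), cursors c1@6 c4@9 c2@15 c3@17, authorship .11.14.4..22.2333
Authorship (.=original, N=cursor N): . 1 1 . 1 4 . 4 . . 2 2 . 2 3 3 3
Index 15: author = 3

Answer: cursor 3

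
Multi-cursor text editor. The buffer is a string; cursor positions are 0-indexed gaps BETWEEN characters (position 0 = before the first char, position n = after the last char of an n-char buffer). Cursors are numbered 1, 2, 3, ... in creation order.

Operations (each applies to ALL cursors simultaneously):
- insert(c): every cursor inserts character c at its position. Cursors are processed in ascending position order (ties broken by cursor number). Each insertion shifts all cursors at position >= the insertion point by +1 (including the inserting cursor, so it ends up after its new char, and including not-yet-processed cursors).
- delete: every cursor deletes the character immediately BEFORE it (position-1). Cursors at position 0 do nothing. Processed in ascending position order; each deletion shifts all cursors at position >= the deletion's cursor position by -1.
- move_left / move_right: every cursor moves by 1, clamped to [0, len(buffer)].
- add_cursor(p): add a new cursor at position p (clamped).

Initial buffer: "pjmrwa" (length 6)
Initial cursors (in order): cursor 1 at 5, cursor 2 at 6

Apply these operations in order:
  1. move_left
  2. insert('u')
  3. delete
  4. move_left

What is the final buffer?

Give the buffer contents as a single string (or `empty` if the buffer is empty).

Answer: pjmrwa

Derivation:
After op 1 (move_left): buffer="pjmrwa" (len 6), cursors c1@4 c2@5, authorship ......
After op 2 (insert('u')): buffer="pjmruwua" (len 8), cursors c1@5 c2@7, authorship ....1.2.
After op 3 (delete): buffer="pjmrwa" (len 6), cursors c1@4 c2@5, authorship ......
After op 4 (move_left): buffer="pjmrwa" (len 6), cursors c1@3 c2@4, authorship ......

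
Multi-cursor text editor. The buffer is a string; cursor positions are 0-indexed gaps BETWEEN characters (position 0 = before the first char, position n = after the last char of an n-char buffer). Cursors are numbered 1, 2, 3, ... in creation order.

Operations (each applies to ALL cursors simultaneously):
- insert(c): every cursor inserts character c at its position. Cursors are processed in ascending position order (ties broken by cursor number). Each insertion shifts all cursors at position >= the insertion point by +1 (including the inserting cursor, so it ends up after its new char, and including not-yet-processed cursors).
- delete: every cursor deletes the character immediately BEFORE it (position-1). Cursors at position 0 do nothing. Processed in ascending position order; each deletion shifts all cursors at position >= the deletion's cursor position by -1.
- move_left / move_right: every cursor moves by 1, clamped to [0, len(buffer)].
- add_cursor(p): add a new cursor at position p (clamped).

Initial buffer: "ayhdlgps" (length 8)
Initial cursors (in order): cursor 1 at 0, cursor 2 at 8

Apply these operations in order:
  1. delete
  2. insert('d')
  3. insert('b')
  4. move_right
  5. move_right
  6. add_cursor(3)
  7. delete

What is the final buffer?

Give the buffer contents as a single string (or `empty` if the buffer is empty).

Answer: dbhdlgpd

Derivation:
After op 1 (delete): buffer="ayhdlgp" (len 7), cursors c1@0 c2@7, authorship .......
After op 2 (insert('d')): buffer="dayhdlgpd" (len 9), cursors c1@1 c2@9, authorship 1.......2
After op 3 (insert('b')): buffer="dbayhdlgpdb" (len 11), cursors c1@2 c2@11, authorship 11.......22
After op 4 (move_right): buffer="dbayhdlgpdb" (len 11), cursors c1@3 c2@11, authorship 11.......22
After op 5 (move_right): buffer="dbayhdlgpdb" (len 11), cursors c1@4 c2@11, authorship 11.......22
After op 6 (add_cursor(3)): buffer="dbayhdlgpdb" (len 11), cursors c3@3 c1@4 c2@11, authorship 11.......22
After op 7 (delete): buffer="dbhdlgpd" (len 8), cursors c1@2 c3@2 c2@8, authorship 11.....2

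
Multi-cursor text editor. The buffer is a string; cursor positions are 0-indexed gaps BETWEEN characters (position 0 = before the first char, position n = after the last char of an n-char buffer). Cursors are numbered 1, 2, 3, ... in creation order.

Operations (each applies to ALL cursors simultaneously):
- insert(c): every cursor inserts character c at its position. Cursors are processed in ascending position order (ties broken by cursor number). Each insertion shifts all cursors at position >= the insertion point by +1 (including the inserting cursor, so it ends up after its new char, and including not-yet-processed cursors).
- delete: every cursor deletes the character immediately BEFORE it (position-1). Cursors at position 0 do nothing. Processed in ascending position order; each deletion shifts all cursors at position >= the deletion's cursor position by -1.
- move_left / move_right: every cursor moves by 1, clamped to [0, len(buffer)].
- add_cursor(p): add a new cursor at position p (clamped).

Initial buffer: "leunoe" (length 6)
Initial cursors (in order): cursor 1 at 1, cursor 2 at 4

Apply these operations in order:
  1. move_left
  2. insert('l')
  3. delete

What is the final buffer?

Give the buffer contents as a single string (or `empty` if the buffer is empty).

After op 1 (move_left): buffer="leunoe" (len 6), cursors c1@0 c2@3, authorship ......
After op 2 (insert('l')): buffer="lleulnoe" (len 8), cursors c1@1 c2@5, authorship 1...2...
After op 3 (delete): buffer="leunoe" (len 6), cursors c1@0 c2@3, authorship ......

Answer: leunoe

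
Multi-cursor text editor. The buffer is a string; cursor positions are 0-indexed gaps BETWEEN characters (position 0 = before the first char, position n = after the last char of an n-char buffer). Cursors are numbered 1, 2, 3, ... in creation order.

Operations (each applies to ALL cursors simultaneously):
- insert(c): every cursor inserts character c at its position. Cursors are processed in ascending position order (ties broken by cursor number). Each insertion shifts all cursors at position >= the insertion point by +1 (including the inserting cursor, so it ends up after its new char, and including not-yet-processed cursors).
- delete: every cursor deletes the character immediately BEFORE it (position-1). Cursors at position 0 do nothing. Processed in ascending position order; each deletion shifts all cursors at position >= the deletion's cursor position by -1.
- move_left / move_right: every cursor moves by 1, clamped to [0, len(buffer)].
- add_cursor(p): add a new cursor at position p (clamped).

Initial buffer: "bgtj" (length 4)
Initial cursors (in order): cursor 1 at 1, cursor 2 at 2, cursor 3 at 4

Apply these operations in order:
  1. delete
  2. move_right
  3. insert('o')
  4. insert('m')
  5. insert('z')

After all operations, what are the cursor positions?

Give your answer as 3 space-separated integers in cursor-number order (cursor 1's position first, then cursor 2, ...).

After op 1 (delete): buffer="t" (len 1), cursors c1@0 c2@0 c3@1, authorship .
After op 2 (move_right): buffer="t" (len 1), cursors c1@1 c2@1 c3@1, authorship .
After op 3 (insert('o')): buffer="tooo" (len 4), cursors c1@4 c2@4 c3@4, authorship .123
After op 4 (insert('m')): buffer="tooommm" (len 7), cursors c1@7 c2@7 c3@7, authorship .123123
After op 5 (insert('z')): buffer="tooommmzzz" (len 10), cursors c1@10 c2@10 c3@10, authorship .123123123

Answer: 10 10 10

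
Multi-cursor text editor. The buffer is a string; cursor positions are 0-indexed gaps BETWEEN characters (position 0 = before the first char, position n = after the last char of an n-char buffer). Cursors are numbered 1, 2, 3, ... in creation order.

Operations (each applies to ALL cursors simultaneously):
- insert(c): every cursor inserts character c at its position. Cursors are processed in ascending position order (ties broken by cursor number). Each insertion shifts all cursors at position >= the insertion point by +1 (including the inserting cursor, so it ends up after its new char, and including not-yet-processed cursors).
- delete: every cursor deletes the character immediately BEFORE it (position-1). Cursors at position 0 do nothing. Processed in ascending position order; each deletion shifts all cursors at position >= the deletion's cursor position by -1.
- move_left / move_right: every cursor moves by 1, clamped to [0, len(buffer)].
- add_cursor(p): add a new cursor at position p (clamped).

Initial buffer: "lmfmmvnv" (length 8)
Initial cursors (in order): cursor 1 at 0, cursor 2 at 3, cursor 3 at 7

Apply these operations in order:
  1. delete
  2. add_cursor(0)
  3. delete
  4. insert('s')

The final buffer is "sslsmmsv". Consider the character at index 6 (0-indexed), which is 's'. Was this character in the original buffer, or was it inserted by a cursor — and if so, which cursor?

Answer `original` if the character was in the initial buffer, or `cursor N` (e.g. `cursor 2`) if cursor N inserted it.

Answer: cursor 3

Derivation:
After op 1 (delete): buffer="lmmmvv" (len 6), cursors c1@0 c2@2 c3@5, authorship ......
After op 2 (add_cursor(0)): buffer="lmmmvv" (len 6), cursors c1@0 c4@0 c2@2 c3@5, authorship ......
After op 3 (delete): buffer="lmmv" (len 4), cursors c1@0 c4@0 c2@1 c3@3, authorship ....
After op 4 (insert('s')): buffer="sslsmmsv" (len 8), cursors c1@2 c4@2 c2@4 c3@7, authorship 14.2..3.
Authorship (.=original, N=cursor N): 1 4 . 2 . . 3 .
Index 6: author = 3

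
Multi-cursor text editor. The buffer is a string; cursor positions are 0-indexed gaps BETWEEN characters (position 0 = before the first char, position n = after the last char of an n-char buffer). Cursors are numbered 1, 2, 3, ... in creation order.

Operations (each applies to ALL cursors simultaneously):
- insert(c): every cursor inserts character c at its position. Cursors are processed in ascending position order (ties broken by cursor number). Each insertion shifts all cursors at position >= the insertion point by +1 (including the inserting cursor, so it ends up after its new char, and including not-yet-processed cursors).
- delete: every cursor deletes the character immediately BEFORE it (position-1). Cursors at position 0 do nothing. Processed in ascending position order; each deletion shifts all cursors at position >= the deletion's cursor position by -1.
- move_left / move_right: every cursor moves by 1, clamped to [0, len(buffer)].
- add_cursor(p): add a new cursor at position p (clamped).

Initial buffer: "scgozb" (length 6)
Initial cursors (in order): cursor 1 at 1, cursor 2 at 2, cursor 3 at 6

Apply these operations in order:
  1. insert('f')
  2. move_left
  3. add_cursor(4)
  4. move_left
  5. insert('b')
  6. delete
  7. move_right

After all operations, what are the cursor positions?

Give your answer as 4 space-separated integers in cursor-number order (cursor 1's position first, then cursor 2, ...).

After op 1 (insert('f')): buffer="sfcfgozbf" (len 9), cursors c1@2 c2@4 c3@9, authorship .1.2....3
After op 2 (move_left): buffer="sfcfgozbf" (len 9), cursors c1@1 c2@3 c3@8, authorship .1.2....3
After op 3 (add_cursor(4)): buffer="sfcfgozbf" (len 9), cursors c1@1 c2@3 c4@4 c3@8, authorship .1.2....3
After op 4 (move_left): buffer="sfcfgozbf" (len 9), cursors c1@0 c2@2 c4@3 c3@7, authorship .1.2....3
After op 5 (insert('b')): buffer="bsfbcbfgozbbf" (len 13), cursors c1@1 c2@4 c4@6 c3@11, authorship 1.12.42...3.3
After op 6 (delete): buffer="sfcfgozbf" (len 9), cursors c1@0 c2@2 c4@3 c3@7, authorship .1.2....3
After op 7 (move_right): buffer="sfcfgozbf" (len 9), cursors c1@1 c2@3 c4@4 c3@8, authorship .1.2....3

Answer: 1 3 8 4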